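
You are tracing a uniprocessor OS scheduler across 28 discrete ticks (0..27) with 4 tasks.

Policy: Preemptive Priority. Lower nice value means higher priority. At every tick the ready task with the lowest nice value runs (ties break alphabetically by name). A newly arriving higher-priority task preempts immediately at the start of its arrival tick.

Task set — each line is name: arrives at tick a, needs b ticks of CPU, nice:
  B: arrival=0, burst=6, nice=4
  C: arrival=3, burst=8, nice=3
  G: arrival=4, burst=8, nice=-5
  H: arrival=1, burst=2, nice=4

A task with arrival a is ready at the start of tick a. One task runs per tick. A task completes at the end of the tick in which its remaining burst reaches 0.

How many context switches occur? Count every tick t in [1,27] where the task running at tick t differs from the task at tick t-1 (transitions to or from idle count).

t=0: ready={B} → run B
t=1: ready={B,H} → run B
t=2: ready={B,H} → run B
t=3: ready={B,C,H} → run C
t=4: ready={B,C,G,H} → run G
t=5: ready={B,C,G,H} → run G
t=6: ready={B,C,G,H} → run G
t=7: ready={B,C,G,H} → run G
t=8: ready={B,C,G,H} → run G
t=9: ready={B,C,G,H} → run G
t=10: ready={B,C,G,H} → run G
t=11: ready={B,C,G,H} → run G
t=12: ready={B,C,H} → run C
t=13: ready={B,C,H} → run C
t=14: ready={B,C,H} → run C
t=15: ready={B,C,H} → run C
t=16: ready={B,C,H} → run C
t=17: ready={B,C,H} → run C
t=18: ready={B,C,H} → run C
t=19: ready={B,H} → run B
t=20: ready={B,H} → run B
t=21: ready={B,H} → run B
t=22: ready={H} → run H
t=23: ready={H} → run H
t=24: (idle)
t=25: (idle)
t=26: (idle)
t=27: (idle)

context switches = 6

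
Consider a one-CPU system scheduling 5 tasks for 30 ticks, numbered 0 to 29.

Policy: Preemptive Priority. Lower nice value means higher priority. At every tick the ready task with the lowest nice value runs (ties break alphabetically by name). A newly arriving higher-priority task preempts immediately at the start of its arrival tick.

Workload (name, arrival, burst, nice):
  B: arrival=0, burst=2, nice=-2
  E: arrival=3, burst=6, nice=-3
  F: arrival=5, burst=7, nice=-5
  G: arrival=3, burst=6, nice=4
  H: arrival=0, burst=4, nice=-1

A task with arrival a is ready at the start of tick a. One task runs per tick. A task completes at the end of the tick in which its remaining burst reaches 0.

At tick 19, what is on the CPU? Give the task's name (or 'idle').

running at tick 19 = G

t=0: ready={B,H} → run B
t=1: ready={B,H} → run B
t=2: ready={H} → run H
t=3: ready={E,G,H} → run E
t=4: ready={E,G,H} → run E
t=5: ready={E,F,G,H} → run F
t=6: ready={E,F,G,H} → run F
t=7: ready={E,F,G,H} → run F
t=8: ready={E,F,G,H} → run F
t=9: ready={E,F,G,H} → run F
t=10: ready={E,F,G,H} → run F
t=11: ready={E,F,G,H} → run F
t=12: ready={E,G,H} → run E
t=13: ready={E,G,H} → run E
t=14: ready={E,G,H} → run E
t=15: ready={E,G,H} → run E
t=16: ready={G,H} → run H
t=17: ready={G,H} → run H
t=18: ready={G,H} → run H
t=19: ready={G} → run G
t=20: ready={G} → run G
t=21: ready={G} → run G
t=22: ready={G} → run G
t=23: ready={G} → run G
t=24: ready={G} → run G
t=25: (idle)
t=26: (idle)
t=27: (idle)
t=28: (idle)
t=29: (idle)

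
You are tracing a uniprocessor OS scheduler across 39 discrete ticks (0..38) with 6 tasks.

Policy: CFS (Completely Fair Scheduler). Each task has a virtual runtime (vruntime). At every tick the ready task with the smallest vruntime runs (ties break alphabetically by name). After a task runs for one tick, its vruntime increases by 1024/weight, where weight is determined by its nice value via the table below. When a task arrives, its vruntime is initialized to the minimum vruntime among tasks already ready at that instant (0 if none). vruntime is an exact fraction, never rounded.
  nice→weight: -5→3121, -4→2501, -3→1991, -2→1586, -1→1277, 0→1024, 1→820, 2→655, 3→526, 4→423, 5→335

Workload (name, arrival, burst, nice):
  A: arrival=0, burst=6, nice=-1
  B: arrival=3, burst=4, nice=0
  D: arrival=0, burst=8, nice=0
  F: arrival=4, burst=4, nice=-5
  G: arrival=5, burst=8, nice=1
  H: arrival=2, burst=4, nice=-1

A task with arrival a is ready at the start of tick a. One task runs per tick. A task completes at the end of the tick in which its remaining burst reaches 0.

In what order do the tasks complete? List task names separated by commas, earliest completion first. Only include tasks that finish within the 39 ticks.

completion order = F, H, B, A, D, G

t=0: vr[A=0 D=0] → run A
t=1: vr[A=1024/1277 D=0] → run D
t=2: vr[A=1024/1277 D=1 H=1024/1277] → run A
t=3: vr[A=2048/1277 B=1024/1277 D=1 H=1024/1277] → run B
t=4: vr[A=2048/1277 B=2301/1277 D=1 F=1024/1277 H=1024/1277] → run F
t=5: vr[A=2048/1277 B=2301/1277 D=1 F=4503552/3985517 G=1024/1277 H=1024/1277] → run G
t=6: vr[A=2048/1277 B=2301/1277 D=1 F=4503552/3985517 G=536832/261785 H=1024/1277] → run H
t=7: vr[A=2048/1277 B=2301/1277 D=1 F=4503552/3985517 G=536832/261785 H=2048/1277] → run D
t=8: vr[A=2048/1277 B=2301/1277 D=2 F=4503552/3985517 G=536832/261785 H=2048/1277] → run F
t=9: vr[A=2048/1277 B=2301/1277 D=2 F=5811200/3985517 G=536832/261785 H=2048/1277] → run F
t=10: vr[A=2048/1277 B=2301/1277 D=2 F=7118848/3985517 G=536832/261785 H=2048/1277] → run A
t=11: vr[A=3072/1277 B=2301/1277 D=2 F=7118848/3985517 G=536832/261785 H=2048/1277] → run H
t=12: vr[A=3072/1277 B=2301/1277 D=2 F=7118848/3985517 G=536832/261785 H=3072/1277] → run F
t=13: vr[A=3072/1277 B=2301/1277 D=2 G=536832/261785 H=3072/1277] → run B
t=14: vr[A=3072/1277 B=3578/1277 D=2 G=536832/261785 H=3072/1277] → run D
t=15: vr[A=3072/1277 B=3578/1277 D=3 G=536832/261785 H=3072/1277] → run G
t=16: vr[A=3072/1277 B=3578/1277 D=3 G=863744/261785 H=3072/1277] → run A
t=17: vr[A=4096/1277 B=3578/1277 D=3 G=863744/261785 H=3072/1277] → run H
t=18: vr[A=4096/1277 B=3578/1277 D=3 G=863744/261785 H=4096/1277] → run B
t=19: vr[A=4096/1277 B=4855/1277 D=3 G=863744/261785 H=4096/1277] → run D
t=20: vr[A=4096/1277 B=4855/1277 D=4 G=863744/261785 H=4096/1277] → run A
t=21: vr[A=5120/1277 B=4855/1277 D=4 G=863744/261785 H=4096/1277] → run H
t=22: vr[A=5120/1277 B=4855/1277 D=4 G=863744/261785] → run G
t=23: vr[A=5120/1277 B=4855/1277 D=4 G=1190656/261785] → run B
t=24: vr[A=5120/1277 D=4 G=1190656/261785] → run D
t=25: vr[A=5120/1277 D=5 G=1190656/261785] → run A
t=26: vr[D=5 G=1190656/261785] → run G
t=27: vr[D=5 G=1517568/261785] → run D
t=28: vr[D=6 G=1517568/261785] → run G
t=29: vr[D=6 G=368896/52357] → run D
t=30: vr[D=7 G=368896/52357] → run D
t=31: vr[G=368896/52357] → run G
t=32: vr[G=2171392/261785] → run G
t=33: vr[G=2498304/261785] → run G
t=34: (idle)
t=35: (idle)
t=36: (idle)
t=37: (idle)
t=38: (idle)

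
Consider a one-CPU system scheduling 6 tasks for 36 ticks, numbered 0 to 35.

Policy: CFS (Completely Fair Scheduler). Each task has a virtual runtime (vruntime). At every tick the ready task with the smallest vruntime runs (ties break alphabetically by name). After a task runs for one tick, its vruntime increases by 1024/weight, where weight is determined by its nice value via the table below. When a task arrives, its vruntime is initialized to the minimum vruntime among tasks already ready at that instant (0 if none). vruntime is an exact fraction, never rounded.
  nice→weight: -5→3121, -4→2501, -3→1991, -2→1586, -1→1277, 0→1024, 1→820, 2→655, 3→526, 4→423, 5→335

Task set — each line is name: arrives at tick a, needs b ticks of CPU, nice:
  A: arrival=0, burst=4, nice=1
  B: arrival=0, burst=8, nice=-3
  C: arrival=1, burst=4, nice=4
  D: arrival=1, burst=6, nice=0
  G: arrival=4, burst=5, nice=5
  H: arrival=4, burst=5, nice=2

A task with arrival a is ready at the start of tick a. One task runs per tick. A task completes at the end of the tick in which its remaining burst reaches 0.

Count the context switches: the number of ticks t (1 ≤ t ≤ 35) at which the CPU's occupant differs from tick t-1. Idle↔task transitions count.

t=0: vr[A=0 B=0] → run A
t=1: vr[A=256/205 B=0 C=0 D=0] → run B
t=2: vr[A=256/205 B=1024/1991 C=0 D=0] → run C
t=3: vr[A=256/205 B=1024/1991 C=1024/423 D=0] → run D
t=4: vr[A=256/205 B=1024/1991 C=1024/423 D=1 G=1024/1991 H=1024/1991] → run B
t=5: vr[A=256/205 B=2048/1991 C=1024/423 D=1 G=1024/1991 H=1024/1991] → run G
t=6: vr[A=256/205 B=2048/1991 C=1024/423 D=1 G=2381824/666985 H=1024/1991] → run H
t=7: vr[A=256/205 B=2048/1991 C=1024/423 D=1 G=2381824/666985 H=2709504/1304105] → run D
t=8: vr[A=256/205 B=2048/1991 C=1024/423 D=2 G=2381824/666985 H=2709504/1304105] → run B
t=9: vr[A=256/205 B=3072/1991 C=1024/423 D=2 G=2381824/666985 H=2709504/1304105] → run A
t=10: vr[A=512/205 B=3072/1991 C=1024/423 D=2 G=2381824/666985 H=2709504/1304105] → run B
t=11: vr[A=512/205 B=4096/1991 C=1024/423 D=2 G=2381824/666985 H=2709504/1304105] → run D
t=12: vr[A=512/205 B=4096/1991 C=1024/423 D=3 G=2381824/666985 H=2709504/1304105] → run B
t=13: vr[A=512/205 B=5120/1991 C=1024/423 D=3 G=2381824/666985 H=2709504/1304105] → run H
t=14: vr[A=512/205 B=5120/1991 C=1024/423 D=3 G=2381824/666985 H=4748288/1304105] → run C
t=15: vr[A=512/205 B=5120/1991 C=2048/423 D=3 G=2381824/666985 H=4748288/1304105] → run A
t=16: vr[A=768/205 B=5120/1991 C=2048/423 D=3 G=2381824/666985 H=4748288/1304105] → run B
t=17: vr[A=768/205 B=6144/1991 C=2048/423 D=3 G=2381824/666985 H=4748288/1304105] → run D
t=18: vr[A=768/205 B=6144/1991 C=2048/423 D=4 G=2381824/666985 H=4748288/1304105] → run B
t=19: vr[A=768/205 B=7168/1991 C=2048/423 D=4 G=2381824/666985 H=4748288/1304105] → run G
t=20: vr[A=768/205 B=7168/1991 C=2048/423 D=4 G=4420608/666985 H=4748288/1304105] → run B
t=21: vr[A=768/205 C=2048/423 D=4 G=4420608/666985 H=4748288/1304105] → run H
t=22: vr[A=768/205 C=2048/423 D=4 G=4420608/666985 H=6787072/1304105] → run A
t=23: vr[C=2048/423 D=4 G=4420608/666985 H=6787072/1304105] → run D
t=24: vr[C=2048/423 D=5 G=4420608/666985 H=6787072/1304105] → run C
t=25: vr[C=1024/141 D=5 G=4420608/666985 H=6787072/1304105] → run D
t=26: vr[C=1024/141 G=4420608/666985 H=6787072/1304105] → run H
t=27: vr[C=1024/141 G=4420608/666985 H=8825856/1304105] → run G
t=28: vr[C=1024/141 G=6459392/666985 H=8825856/1304105] → run H
t=29: vr[C=1024/141 G=6459392/666985] → run C
t=30: vr[G=6459392/666985] → run G
t=31: vr[G=8498176/666985] → run G
t=32: (idle)
t=33: (idle)
t=34: (idle)
t=35: (idle)

context switches = 31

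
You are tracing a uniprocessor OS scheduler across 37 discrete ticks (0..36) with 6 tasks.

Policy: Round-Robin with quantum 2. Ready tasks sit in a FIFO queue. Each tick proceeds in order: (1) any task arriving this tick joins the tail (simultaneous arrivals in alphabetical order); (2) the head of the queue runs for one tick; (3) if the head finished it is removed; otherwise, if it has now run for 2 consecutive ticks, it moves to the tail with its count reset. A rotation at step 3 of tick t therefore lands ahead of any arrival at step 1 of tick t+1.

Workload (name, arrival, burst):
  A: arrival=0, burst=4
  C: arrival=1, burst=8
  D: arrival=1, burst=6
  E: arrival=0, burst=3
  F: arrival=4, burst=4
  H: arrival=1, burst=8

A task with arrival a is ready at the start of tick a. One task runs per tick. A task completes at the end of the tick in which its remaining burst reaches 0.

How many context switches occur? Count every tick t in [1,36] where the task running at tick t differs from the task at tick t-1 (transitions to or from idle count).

t=0: queue=[A,E] q_used=0 → run A
t=1: queue=[A,E,C,D,H] q_used=1 → run A
t=2: queue=[E,C,D,H,A] q_used=0 → run E
t=3: queue=[E,C,D,H,A] q_used=1 → run E
t=4: queue=[C,D,H,A,E,F] q_used=0 → run C
t=5: queue=[C,D,H,A,E,F] q_used=1 → run C
t=6: queue=[D,H,A,E,F,C] q_used=0 → run D
t=7: queue=[D,H,A,E,F,C] q_used=1 → run D
t=8: queue=[H,A,E,F,C,D] q_used=0 → run H
t=9: queue=[H,A,E,F,C,D] q_used=1 → run H
t=10: queue=[A,E,F,C,D,H] q_used=0 → run A
t=11: queue=[A,E,F,C,D,H] q_used=1 → run A
t=12: queue=[E,F,C,D,H] q_used=0 → run E
t=13: queue=[F,C,D,H] q_used=0 → run F
t=14: queue=[F,C,D,H] q_used=1 → run F
t=15: queue=[C,D,H,F] q_used=0 → run C
t=16: queue=[C,D,H,F] q_used=1 → run C
t=17: queue=[D,H,F,C] q_used=0 → run D
t=18: queue=[D,H,F,C] q_used=1 → run D
t=19: queue=[H,F,C,D] q_used=0 → run H
t=20: queue=[H,F,C,D] q_used=1 → run H
t=21: queue=[F,C,D,H] q_used=0 → run F
t=22: queue=[F,C,D,H] q_used=1 → run F
t=23: queue=[C,D,H] q_used=0 → run C
t=24: queue=[C,D,H] q_used=1 → run C
t=25: queue=[D,H,C] q_used=0 → run D
t=26: queue=[D,H,C] q_used=1 → run D
t=27: queue=[H,C] q_used=0 → run H
t=28: queue=[H,C] q_used=1 → run H
t=29: queue=[C,H] q_used=0 → run C
t=30: queue=[C,H] q_used=1 → run C
t=31: queue=[H] q_used=0 → run H
t=32: queue=[H] q_used=1 → run H
t=33: (idle)
t=34: (idle)
t=35: (idle)
t=36: (idle)

context switches = 17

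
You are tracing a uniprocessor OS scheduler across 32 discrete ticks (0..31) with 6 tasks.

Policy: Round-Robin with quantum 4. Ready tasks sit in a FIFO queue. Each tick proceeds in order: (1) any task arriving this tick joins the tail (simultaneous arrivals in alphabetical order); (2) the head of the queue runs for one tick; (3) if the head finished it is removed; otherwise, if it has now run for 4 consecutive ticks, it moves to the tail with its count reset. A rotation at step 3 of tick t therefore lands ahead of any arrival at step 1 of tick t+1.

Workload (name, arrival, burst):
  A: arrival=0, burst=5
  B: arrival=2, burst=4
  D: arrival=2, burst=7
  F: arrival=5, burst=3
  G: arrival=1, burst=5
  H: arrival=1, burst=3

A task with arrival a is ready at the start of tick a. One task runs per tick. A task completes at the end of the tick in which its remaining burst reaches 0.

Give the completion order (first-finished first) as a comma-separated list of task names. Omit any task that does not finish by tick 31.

completion order = H, B, A, F, G, D

t=0: queue=[A] q_used=0 → run A
t=1: queue=[A,G,H] q_used=1 → run A
t=2: queue=[A,G,H,B,D] q_used=2 → run A
t=3: queue=[A,G,H,B,D] q_used=3 → run A
t=4: queue=[G,H,B,D,A] q_used=0 → run G
t=5: queue=[G,H,B,D,A,F] q_used=1 → run G
t=6: queue=[G,H,B,D,A,F] q_used=2 → run G
t=7: queue=[G,H,B,D,A,F] q_used=3 → run G
t=8: queue=[H,B,D,A,F,G] q_used=0 → run H
t=9: queue=[H,B,D,A,F,G] q_used=1 → run H
t=10: queue=[H,B,D,A,F,G] q_used=2 → run H
t=11: queue=[B,D,A,F,G] q_used=0 → run B
t=12: queue=[B,D,A,F,G] q_used=1 → run B
t=13: queue=[B,D,A,F,G] q_used=2 → run B
t=14: queue=[B,D,A,F,G] q_used=3 → run B
t=15: queue=[D,A,F,G] q_used=0 → run D
t=16: queue=[D,A,F,G] q_used=1 → run D
t=17: queue=[D,A,F,G] q_used=2 → run D
t=18: queue=[D,A,F,G] q_used=3 → run D
t=19: queue=[A,F,G,D] q_used=0 → run A
t=20: queue=[F,G,D] q_used=0 → run F
t=21: queue=[F,G,D] q_used=1 → run F
t=22: queue=[F,G,D] q_used=2 → run F
t=23: queue=[G,D] q_used=0 → run G
t=24: queue=[D] q_used=0 → run D
t=25: queue=[D] q_used=1 → run D
t=26: queue=[D] q_used=2 → run D
t=27: (idle)
t=28: (idle)
t=29: (idle)
t=30: (idle)
t=31: (idle)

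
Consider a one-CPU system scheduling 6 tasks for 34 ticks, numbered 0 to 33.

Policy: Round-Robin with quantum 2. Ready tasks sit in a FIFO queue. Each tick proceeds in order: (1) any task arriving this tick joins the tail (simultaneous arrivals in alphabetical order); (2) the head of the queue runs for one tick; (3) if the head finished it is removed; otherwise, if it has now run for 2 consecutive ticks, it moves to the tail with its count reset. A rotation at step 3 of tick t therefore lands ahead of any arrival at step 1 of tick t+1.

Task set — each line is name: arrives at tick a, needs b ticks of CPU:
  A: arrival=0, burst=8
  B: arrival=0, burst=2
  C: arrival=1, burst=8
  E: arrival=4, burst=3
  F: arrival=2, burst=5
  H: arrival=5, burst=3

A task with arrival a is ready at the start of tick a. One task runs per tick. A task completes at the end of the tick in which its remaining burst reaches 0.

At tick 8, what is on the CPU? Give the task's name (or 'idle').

t=0: queue=[A,B] q_used=0 → run A
t=1: queue=[A,B,C] q_used=1 → run A
t=2: queue=[B,C,A,F] q_used=0 → run B
t=3: queue=[B,C,A,F] q_used=1 → run B
t=4: queue=[C,A,F,E] q_used=0 → run C
t=5: queue=[C,A,F,E,H] q_used=1 → run C
t=6: queue=[A,F,E,H,C] q_used=0 → run A
t=7: queue=[A,F,E,H,C] q_used=1 → run A
t=8: queue=[F,E,H,C,A] q_used=0 → run F
t=9: queue=[F,E,H,C,A] q_used=1 → run F
t=10: queue=[E,H,C,A,F] q_used=0 → run E
t=11: queue=[E,H,C,A,F] q_used=1 → run E
t=12: queue=[H,C,A,F,E] q_used=0 → run H
t=13: queue=[H,C,A,F,E] q_used=1 → run H
t=14: queue=[C,A,F,E,H] q_used=0 → run C
t=15: queue=[C,A,F,E,H] q_used=1 → run C
t=16: queue=[A,F,E,H,C] q_used=0 → run A
t=17: queue=[A,F,E,H,C] q_used=1 → run A
t=18: queue=[F,E,H,C,A] q_used=0 → run F
t=19: queue=[F,E,H,C,A] q_used=1 → run F
t=20: queue=[E,H,C,A,F] q_used=0 → run E
t=21: queue=[H,C,A,F] q_used=0 → run H
t=22: queue=[C,A,F] q_used=0 → run C
t=23: queue=[C,A,F] q_used=1 → run C
t=24: queue=[A,F,C] q_used=0 → run A
t=25: queue=[A,F,C] q_used=1 → run A
t=26: queue=[F,C] q_used=0 → run F
t=27: queue=[C] q_used=0 → run C
t=28: queue=[C] q_used=1 → run C
t=29: (idle)
t=30: (idle)
t=31: (idle)
t=32: (idle)
t=33: (idle)

running at tick 8 = F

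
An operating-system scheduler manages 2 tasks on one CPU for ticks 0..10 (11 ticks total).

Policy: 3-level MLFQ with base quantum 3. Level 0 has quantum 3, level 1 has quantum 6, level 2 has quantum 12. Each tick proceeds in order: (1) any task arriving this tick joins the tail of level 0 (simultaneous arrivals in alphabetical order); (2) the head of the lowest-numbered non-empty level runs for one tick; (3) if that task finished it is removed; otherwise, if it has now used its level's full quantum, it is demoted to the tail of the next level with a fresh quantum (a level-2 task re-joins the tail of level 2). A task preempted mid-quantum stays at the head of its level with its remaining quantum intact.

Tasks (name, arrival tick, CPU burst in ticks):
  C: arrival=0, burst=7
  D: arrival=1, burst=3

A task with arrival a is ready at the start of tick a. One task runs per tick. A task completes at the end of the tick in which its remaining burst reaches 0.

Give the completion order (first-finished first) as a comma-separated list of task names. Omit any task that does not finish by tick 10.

t=0: L0/L1/L2 = C/-/- → run C
t=1: L0/L1/L2 = CD/-/- → run C
t=2: L0/L1/L2 = CD/-/- → run C
t=3: L0/L1/L2 = D/C/- → run D
t=4: L0/L1/L2 = D/C/- → run D
t=5: L0/L1/L2 = D/C/- → run D
t=6: L0/L1/L2 = -/C/- → run C
t=7: L0/L1/L2 = -/C/- → run C
t=8: L0/L1/L2 = -/C/- → run C
t=9: L0/L1/L2 = -/C/- → run C
t=10: (idle)

completion order = D, C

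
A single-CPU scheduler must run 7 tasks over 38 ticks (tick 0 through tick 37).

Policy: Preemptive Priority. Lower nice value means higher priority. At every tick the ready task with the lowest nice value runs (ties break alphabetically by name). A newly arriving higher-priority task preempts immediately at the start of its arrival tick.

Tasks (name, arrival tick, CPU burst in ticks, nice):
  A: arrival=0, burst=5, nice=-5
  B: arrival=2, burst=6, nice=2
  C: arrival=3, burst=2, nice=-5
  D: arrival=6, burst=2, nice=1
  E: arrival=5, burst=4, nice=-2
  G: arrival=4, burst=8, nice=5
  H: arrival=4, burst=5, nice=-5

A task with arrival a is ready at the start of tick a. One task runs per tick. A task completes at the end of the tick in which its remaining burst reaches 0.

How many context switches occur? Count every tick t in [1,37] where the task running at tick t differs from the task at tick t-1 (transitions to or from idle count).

context switches = 7

t=0: ready={A} → run A
t=1: ready={A} → run A
t=2: ready={A,B} → run A
t=3: ready={A,B,C} → run A
t=4: ready={A,B,C,G,H} → run A
t=5: ready={B,C,E,G,H} → run C
t=6: ready={B,C,D,E,G,H} → run C
t=7: ready={B,D,E,G,H} → run H
t=8: ready={B,D,E,G,H} → run H
t=9: ready={B,D,E,G,H} → run H
t=10: ready={B,D,E,G,H} → run H
t=11: ready={B,D,E,G,H} → run H
t=12: ready={B,D,E,G} → run E
t=13: ready={B,D,E,G} → run E
t=14: ready={B,D,E,G} → run E
t=15: ready={B,D,E,G} → run E
t=16: ready={B,D,G} → run D
t=17: ready={B,D,G} → run D
t=18: ready={B,G} → run B
t=19: ready={B,G} → run B
t=20: ready={B,G} → run B
t=21: ready={B,G} → run B
t=22: ready={B,G} → run B
t=23: ready={B,G} → run B
t=24: ready={G} → run G
t=25: ready={G} → run G
t=26: ready={G} → run G
t=27: ready={G} → run G
t=28: ready={G} → run G
t=29: ready={G} → run G
t=30: ready={G} → run G
t=31: ready={G} → run G
t=32: (idle)
t=33: (idle)
t=34: (idle)
t=35: (idle)
t=36: (idle)
t=37: (idle)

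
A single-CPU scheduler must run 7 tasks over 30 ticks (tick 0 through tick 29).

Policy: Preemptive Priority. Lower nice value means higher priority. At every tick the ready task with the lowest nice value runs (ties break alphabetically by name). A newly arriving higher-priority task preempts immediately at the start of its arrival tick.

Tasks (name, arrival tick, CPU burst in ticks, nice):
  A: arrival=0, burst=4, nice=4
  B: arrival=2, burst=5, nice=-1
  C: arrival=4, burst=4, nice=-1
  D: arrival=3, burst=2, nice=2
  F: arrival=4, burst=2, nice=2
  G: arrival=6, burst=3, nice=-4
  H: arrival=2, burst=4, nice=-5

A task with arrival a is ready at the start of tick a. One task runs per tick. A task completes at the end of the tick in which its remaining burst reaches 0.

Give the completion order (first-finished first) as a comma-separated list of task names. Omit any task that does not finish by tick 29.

t=0: ready={A} → run A
t=1: ready={A} → run A
t=2: ready={A,B,H} → run H
t=3: ready={A,B,D,H} → run H
t=4: ready={A,B,C,D,F,H} → run H
t=5: ready={A,B,C,D,F,H} → run H
t=6: ready={A,B,C,D,F,G} → run G
t=7: ready={A,B,C,D,F,G} → run G
t=8: ready={A,B,C,D,F,G} → run G
t=9: ready={A,B,C,D,F} → run B
t=10: ready={A,B,C,D,F} → run B
t=11: ready={A,B,C,D,F} → run B
t=12: ready={A,B,C,D,F} → run B
t=13: ready={A,B,C,D,F} → run B
t=14: ready={A,C,D,F} → run C
t=15: ready={A,C,D,F} → run C
t=16: ready={A,C,D,F} → run C
t=17: ready={A,C,D,F} → run C
t=18: ready={A,D,F} → run D
t=19: ready={A,D,F} → run D
t=20: ready={A,F} → run F
t=21: ready={A,F} → run F
t=22: ready={A} → run A
t=23: ready={A} → run A
t=24: (idle)
t=25: (idle)
t=26: (idle)
t=27: (idle)
t=28: (idle)
t=29: (idle)

completion order = H, G, B, C, D, F, A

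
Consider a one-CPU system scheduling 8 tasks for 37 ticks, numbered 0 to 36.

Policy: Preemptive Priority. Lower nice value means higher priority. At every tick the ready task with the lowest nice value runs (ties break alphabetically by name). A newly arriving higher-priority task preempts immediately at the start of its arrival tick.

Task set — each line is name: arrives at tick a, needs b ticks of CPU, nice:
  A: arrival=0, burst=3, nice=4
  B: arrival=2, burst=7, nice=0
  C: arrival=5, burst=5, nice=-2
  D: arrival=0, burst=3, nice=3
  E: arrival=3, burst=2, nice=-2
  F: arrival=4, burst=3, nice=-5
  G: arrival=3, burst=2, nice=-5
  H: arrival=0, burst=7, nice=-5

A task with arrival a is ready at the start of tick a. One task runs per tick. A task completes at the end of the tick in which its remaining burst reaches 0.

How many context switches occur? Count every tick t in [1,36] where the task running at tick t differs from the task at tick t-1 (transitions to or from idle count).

t=0: ready={A,D,H} → run H
t=1: ready={A,D,H} → run H
t=2: ready={A,B,D,H} → run H
t=3: ready={A,B,D,E,G,H} → run G
t=4: ready={A,B,D,E,F,G,H} → run F
t=5: ready={A,B,C,D,E,F,G,H} → run F
t=6: ready={A,B,C,D,E,F,G,H} → run F
t=7: ready={A,B,C,D,E,G,H} → run G
t=8: ready={A,B,C,D,E,H} → run H
t=9: ready={A,B,C,D,E,H} → run H
t=10: ready={A,B,C,D,E,H} → run H
t=11: ready={A,B,C,D,E,H} → run H
t=12: ready={A,B,C,D,E} → run C
t=13: ready={A,B,C,D,E} → run C
t=14: ready={A,B,C,D,E} → run C
t=15: ready={A,B,C,D,E} → run C
t=16: ready={A,B,C,D,E} → run C
t=17: ready={A,B,D,E} → run E
t=18: ready={A,B,D,E} → run E
t=19: ready={A,B,D} → run B
t=20: ready={A,B,D} → run B
t=21: ready={A,B,D} → run B
t=22: ready={A,B,D} → run B
t=23: ready={A,B,D} → run B
t=24: ready={A,B,D} → run B
t=25: ready={A,B,D} → run B
t=26: ready={A,D} → run D
t=27: ready={A,D} → run D
t=28: ready={A,D} → run D
t=29: ready={A} → run A
t=30: ready={A} → run A
t=31: ready={A} → run A
t=32: (idle)
t=33: (idle)
t=34: (idle)
t=35: (idle)
t=36: (idle)

context switches = 10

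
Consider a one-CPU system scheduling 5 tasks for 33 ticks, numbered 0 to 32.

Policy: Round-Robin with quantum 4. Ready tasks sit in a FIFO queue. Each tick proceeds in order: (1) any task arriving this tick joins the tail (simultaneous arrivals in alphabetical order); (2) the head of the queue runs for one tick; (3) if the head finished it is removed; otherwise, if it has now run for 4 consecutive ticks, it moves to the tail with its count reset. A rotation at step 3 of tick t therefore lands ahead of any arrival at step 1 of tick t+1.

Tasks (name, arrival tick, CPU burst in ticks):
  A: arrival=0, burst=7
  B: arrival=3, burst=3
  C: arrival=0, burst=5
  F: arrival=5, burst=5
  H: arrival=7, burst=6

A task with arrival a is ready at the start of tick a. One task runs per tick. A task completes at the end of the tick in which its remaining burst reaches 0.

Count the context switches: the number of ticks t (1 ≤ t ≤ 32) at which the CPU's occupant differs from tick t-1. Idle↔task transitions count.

t=0: queue=[A,C] q_used=0 → run A
t=1: queue=[A,C] q_used=1 → run A
t=2: queue=[A,C] q_used=2 → run A
t=3: queue=[A,C,B] q_used=3 → run A
t=4: queue=[C,B,A] q_used=0 → run C
t=5: queue=[C,B,A,F] q_used=1 → run C
t=6: queue=[C,B,A,F] q_used=2 → run C
t=7: queue=[C,B,A,F,H] q_used=3 → run C
t=8: queue=[B,A,F,H,C] q_used=0 → run B
t=9: queue=[B,A,F,H,C] q_used=1 → run B
t=10: queue=[B,A,F,H,C] q_used=2 → run B
t=11: queue=[A,F,H,C] q_used=0 → run A
t=12: queue=[A,F,H,C] q_used=1 → run A
t=13: queue=[A,F,H,C] q_used=2 → run A
t=14: queue=[F,H,C] q_used=0 → run F
t=15: queue=[F,H,C] q_used=1 → run F
t=16: queue=[F,H,C] q_used=2 → run F
t=17: queue=[F,H,C] q_used=3 → run F
t=18: queue=[H,C,F] q_used=0 → run H
t=19: queue=[H,C,F] q_used=1 → run H
t=20: queue=[H,C,F] q_used=2 → run H
t=21: queue=[H,C,F] q_used=3 → run H
t=22: queue=[C,F,H] q_used=0 → run C
t=23: queue=[F,H] q_used=0 → run F
t=24: queue=[H] q_used=0 → run H
t=25: queue=[H] q_used=1 → run H
t=26: (idle)
t=27: (idle)
t=28: (idle)
t=29: (idle)
t=30: (idle)
t=31: (idle)
t=32: (idle)

context switches = 9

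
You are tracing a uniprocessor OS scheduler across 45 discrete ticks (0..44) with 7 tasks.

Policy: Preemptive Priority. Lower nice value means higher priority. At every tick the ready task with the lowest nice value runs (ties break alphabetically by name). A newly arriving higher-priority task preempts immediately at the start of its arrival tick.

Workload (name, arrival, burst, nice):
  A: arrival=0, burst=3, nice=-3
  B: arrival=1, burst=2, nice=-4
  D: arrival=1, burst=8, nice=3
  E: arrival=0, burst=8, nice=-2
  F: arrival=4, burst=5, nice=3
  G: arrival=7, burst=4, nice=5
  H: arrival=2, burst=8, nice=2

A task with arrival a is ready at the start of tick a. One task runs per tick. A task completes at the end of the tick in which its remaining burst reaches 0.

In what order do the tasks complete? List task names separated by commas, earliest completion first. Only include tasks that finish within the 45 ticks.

completion order = B, A, E, H, D, F, G

t=0: ready={A,E} → run A
t=1: ready={A,B,D,E} → run B
t=2: ready={A,B,D,E,H} → run B
t=3: ready={A,D,E,H} → run A
t=4: ready={A,D,E,F,H} → run A
t=5: ready={D,E,F,H} → run E
t=6: ready={D,E,F,H} → run E
t=7: ready={D,E,F,G,H} → run E
t=8: ready={D,E,F,G,H} → run E
t=9: ready={D,E,F,G,H} → run E
t=10: ready={D,E,F,G,H} → run E
t=11: ready={D,E,F,G,H} → run E
t=12: ready={D,E,F,G,H} → run E
t=13: ready={D,F,G,H} → run H
t=14: ready={D,F,G,H} → run H
t=15: ready={D,F,G,H} → run H
t=16: ready={D,F,G,H} → run H
t=17: ready={D,F,G,H} → run H
t=18: ready={D,F,G,H} → run H
t=19: ready={D,F,G,H} → run H
t=20: ready={D,F,G,H} → run H
t=21: ready={D,F,G} → run D
t=22: ready={D,F,G} → run D
t=23: ready={D,F,G} → run D
t=24: ready={D,F,G} → run D
t=25: ready={D,F,G} → run D
t=26: ready={D,F,G} → run D
t=27: ready={D,F,G} → run D
t=28: ready={D,F,G} → run D
t=29: ready={F,G} → run F
t=30: ready={F,G} → run F
t=31: ready={F,G} → run F
t=32: ready={F,G} → run F
t=33: ready={F,G} → run F
t=34: ready={G} → run G
t=35: ready={G} → run G
t=36: ready={G} → run G
t=37: ready={G} → run G
t=38: (idle)
t=39: (idle)
t=40: (idle)
t=41: (idle)
t=42: (idle)
t=43: (idle)
t=44: (idle)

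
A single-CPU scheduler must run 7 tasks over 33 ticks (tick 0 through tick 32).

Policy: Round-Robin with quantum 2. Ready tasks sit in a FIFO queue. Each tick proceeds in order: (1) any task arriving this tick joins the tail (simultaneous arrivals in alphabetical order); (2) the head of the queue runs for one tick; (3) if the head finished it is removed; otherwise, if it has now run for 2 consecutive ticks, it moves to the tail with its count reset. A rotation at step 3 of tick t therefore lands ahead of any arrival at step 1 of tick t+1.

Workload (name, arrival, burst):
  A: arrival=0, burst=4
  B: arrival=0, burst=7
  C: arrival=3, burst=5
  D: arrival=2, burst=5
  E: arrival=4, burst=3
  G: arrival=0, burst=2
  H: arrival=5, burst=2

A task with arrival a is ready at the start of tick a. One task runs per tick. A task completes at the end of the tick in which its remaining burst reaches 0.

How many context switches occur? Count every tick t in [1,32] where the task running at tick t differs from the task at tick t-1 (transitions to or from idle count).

context switches = 16

t=0: queue=[A,B,G] q_used=0 → run A
t=1: queue=[A,B,G] q_used=1 → run A
t=2: queue=[B,G,A,D] q_used=0 → run B
t=3: queue=[B,G,A,D,C] q_used=1 → run B
t=4: queue=[G,A,D,C,B,E] q_used=0 → run G
t=5: queue=[G,A,D,C,B,E,H] q_used=1 → run G
t=6: queue=[A,D,C,B,E,H] q_used=0 → run A
t=7: queue=[A,D,C,B,E,H] q_used=1 → run A
t=8: queue=[D,C,B,E,H] q_used=0 → run D
t=9: queue=[D,C,B,E,H] q_used=1 → run D
t=10: queue=[C,B,E,H,D] q_used=0 → run C
t=11: queue=[C,B,E,H,D] q_used=1 → run C
t=12: queue=[B,E,H,D,C] q_used=0 → run B
t=13: queue=[B,E,H,D,C] q_used=1 → run B
t=14: queue=[E,H,D,C,B] q_used=0 → run E
t=15: queue=[E,H,D,C,B] q_used=1 → run E
t=16: queue=[H,D,C,B,E] q_used=0 → run H
t=17: queue=[H,D,C,B,E] q_used=1 → run H
t=18: queue=[D,C,B,E] q_used=0 → run D
t=19: queue=[D,C,B,E] q_used=1 → run D
t=20: queue=[C,B,E,D] q_used=0 → run C
t=21: queue=[C,B,E,D] q_used=1 → run C
t=22: queue=[B,E,D,C] q_used=0 → run B
t=23: queue=[B,E,D,C] q_used=1 → run B
t=24: queue=[E,D,C,B] q_used=0 → run E
t=25: queue=[D,C,B] q_used=0 → run D
t=26: queue=[C,B] q_used=0 → run C
t=27: queue=[B] q_used=0 → run B
t=28: (idle)
t=29: (idle)
t=30: (idle)
t=31: (idle)
t=32: (idle)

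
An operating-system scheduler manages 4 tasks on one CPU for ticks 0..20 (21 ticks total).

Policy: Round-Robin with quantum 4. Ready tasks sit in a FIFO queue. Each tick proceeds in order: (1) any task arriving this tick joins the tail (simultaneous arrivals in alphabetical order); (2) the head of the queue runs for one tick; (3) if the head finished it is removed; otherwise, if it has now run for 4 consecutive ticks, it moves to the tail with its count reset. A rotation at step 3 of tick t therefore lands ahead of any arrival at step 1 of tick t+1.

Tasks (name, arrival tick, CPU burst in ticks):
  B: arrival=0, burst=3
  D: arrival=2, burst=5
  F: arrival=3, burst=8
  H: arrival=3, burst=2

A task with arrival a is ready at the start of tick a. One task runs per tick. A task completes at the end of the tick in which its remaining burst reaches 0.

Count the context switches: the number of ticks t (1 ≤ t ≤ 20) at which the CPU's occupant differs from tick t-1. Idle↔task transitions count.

context switches = 6

t=0: queue=[B] q_used=0 → run B
t=1: queue=[B] q_used=1 → run B
t=2: queue=[B,D] q_used=2 → run B
t=3: queue=[D,F,H] q_used=0 → run D
t=4: queue=[D,F,H] q_used=1 → run D
t=5: queue=[D,F,H] q_used=2 → run D
t=6: queue=[D,F,H] q_used=3 → run D
t=7: queue=[F,H,D] q_used=0 → run F
t=8: queue=[F,H,D] q_used=1 → run F
t=9: queue=[F,H,D] q_used=2 → run F
t=10: queue=[F,H,D] q_used=3 → run F
t=11: queue=[H,D,F] q_used=0 → run H
t=12: queue=[H,D,F] q_used=1 → run H
t=13: queue=[D,F] q_used=0 → run D
t=14: queue=[F] q_used=0 → run F
t=15: queue=[F] q_used=1 → run F
t=16: queue=[F] q_used=2 → run F
t=17: queue=[F] q_used=3 → run F
t=18: (idle)
t=19: (idle)
t=20: (idle)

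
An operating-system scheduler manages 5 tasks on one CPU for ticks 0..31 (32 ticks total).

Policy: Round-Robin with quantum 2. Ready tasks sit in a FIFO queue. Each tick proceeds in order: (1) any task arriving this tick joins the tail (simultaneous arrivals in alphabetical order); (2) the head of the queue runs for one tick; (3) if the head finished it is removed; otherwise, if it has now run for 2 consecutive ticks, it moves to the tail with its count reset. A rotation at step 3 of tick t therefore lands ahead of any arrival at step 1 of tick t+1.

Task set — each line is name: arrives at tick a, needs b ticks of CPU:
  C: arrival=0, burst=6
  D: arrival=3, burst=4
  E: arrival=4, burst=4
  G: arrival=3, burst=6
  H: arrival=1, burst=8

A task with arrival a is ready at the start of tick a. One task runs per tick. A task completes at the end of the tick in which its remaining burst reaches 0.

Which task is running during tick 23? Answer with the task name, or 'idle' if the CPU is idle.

running at tick 23 = E

t=0: queue=[C] q_used=0 → run C
t=1: queue=[C,H] q_used=1 → run C
t=2: queue=[H,C] q_used=0 → run H
t=3: queue=[H,C,D,G] q_used=1 → run H
t=4: queue=[C,D,G,H,E] q_used=0 → run C
t=5: queue=[C,D,G,H,E] q_used=1 → run C
t=6: queue=[D,G,H,E,C] q_used=0 → run D
t=7: queue=[D,G,H,E,C] q_used=1 → run D
t=8: queue=[G,H,E,C,D] q_used=0 → run G
t=9: queue=[G,H,E,C,D] q_used=1 → run G
t=10: queue=[H,E,C,D,G] q_used=0 → run H
t=11: queue=[H,E,C,D,G] q_used=1 → run H
t=12: queue=[E,C,D,G,H] q_used=0 → run E
t=13: queue=[E,C,D,G,H] q_used=1 → run E
t=14: queue=[C,D,G,H,E] q_used=0 → run C
t=15: queue=[C,D,G,H,E] q_used=1 → run C
t=16: queue=[D,G,H,E] q_used=0 → run D
t=17: queue=[D,G,H,E] q_used=1 → run D
t=18: queue=[G,H,E] q_used=0 → run G
t=19: queue=[G,H,E] q_used=1 → run G
t=20: queue=[H,E,G] q_used=0 → run H
t=21: queue=[H,E,G] q_used=1 → run H
t=22: queue=[E,G,H] q_used=0 → run E
t=23: queue=[E,G,H] q_used=1 → run E
t=24: queue=[G,H] q_used=0 → run G
t=25: queue=[G,H] q_used=1 → run G
t=26: queue=[H] q_used=0 → run H
t=27: queue=[H] q_used=1 → run H
t=28: (idle)
t=29: (idle)
t=30: (idle)
t=31: (idle)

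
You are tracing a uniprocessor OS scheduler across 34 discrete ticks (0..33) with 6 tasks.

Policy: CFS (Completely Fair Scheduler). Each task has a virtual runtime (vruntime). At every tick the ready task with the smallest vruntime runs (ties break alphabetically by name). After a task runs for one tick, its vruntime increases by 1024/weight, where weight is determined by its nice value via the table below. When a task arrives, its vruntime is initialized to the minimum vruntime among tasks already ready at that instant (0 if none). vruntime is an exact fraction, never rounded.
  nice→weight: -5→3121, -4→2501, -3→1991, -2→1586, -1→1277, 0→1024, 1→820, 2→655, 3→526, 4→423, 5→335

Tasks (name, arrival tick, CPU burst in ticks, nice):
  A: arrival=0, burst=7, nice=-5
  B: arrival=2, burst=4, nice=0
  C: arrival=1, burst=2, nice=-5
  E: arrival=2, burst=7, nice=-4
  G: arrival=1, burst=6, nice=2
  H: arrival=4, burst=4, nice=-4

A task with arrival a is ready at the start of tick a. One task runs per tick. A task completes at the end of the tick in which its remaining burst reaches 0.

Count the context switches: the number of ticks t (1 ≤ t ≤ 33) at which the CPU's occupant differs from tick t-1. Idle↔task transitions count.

t=0: vr[A=0] → run A
t=1: vr[A=1024/3121 C=1024/3121 G=1024/3121] → run A
t=2: vr[A=2048/3121 B=1024/3121 C=1024/3121 E=1024/3121 G=1024/3121] → run B
t=3: vr[A=2048/3121 B=4145/3121 C=1024/3121 E=1024/3121 G=1024/3121] → run C
t=4: vr[A=2048/3121 B=4145/3121 C=2048/3121 E=1024/3121 G=1024/3121 H=1024/3121] → run E
t=5: vr[A=2048/3121 B=4145/3121 C=2048/3121 E=5756928/7805621 G=1024/3121 H=1024/3121] → run G
t=6: vr[A=2048/3121 B=4145/3121 C=2048/3121 E=5756928/7805621 G=3866624/2044255 H=1024/3121] → run H
t=7: vr[A=2048/3121 B=4145/3121 C=2048/3121 E=5756928/7805621 G=3866624/2044255 H=5756928/7805621] → run A
t=8: vr[A=3072/3121 B=4145/3121 C=2048/3121 E=5756928/7805621 G=3866624/2044255 H=5756928/7805621] → run C
t=9: vr[A=3072/3121 B=4145/3121 E=5756928/7805621 G=3866624/2044255 H=5756928/7805621] → run E
t=10: vr[A=3072/3121 B=4145/3121 E=8952832/7805621 G=3866624/2044255 H=5756928/7805621] → run H
t=11: vr[A=3072/3121 B=4145/3121 E=8952832/7805621 G=3866624/2044255 H=8952832/7805621] → run A
t=12: vr[A=4096/3121 B=4145/3121 E=8952832/7805621 G=3866624/2044255 H=8952832/7805621] → run E
t=13: vr[A=4096/3121 B=4145/3121 E=12148736/7805621 G=3866624/2044255 H=8952832/7805621] → run H
t=14: vr[A=4096/3121 B=4145/3121 E=12148736/7805621 G=3866624/2044255 H=12148736/7805621] → run A
t=15: vr[A=5120/3121 B=4145/3121 E=12148736/7805621 G=3866624/2044255 H=12148736/7805621] → run B
t=16: vr[A=5120/3121 B=7266/3121 E=12148736/7805621 G=3866624/2044255 H=12148736/7805621] → run E
t=17: vr[A=5120/3121 B=7266/3121 E=15344640/7805621 G=3866624/2044255 H=12148736/7805621] → run H
t=18: vr[A=5120/3121 B=7266/3121 E=15344640/7805621 G=3866624/2044255] → run A
t=19: vr[A=6144/3121 B=7266/3121 E=15344640/7805621 G=3866624/2044255] → run G
t=20: vr[A=6144/3121 B=7266/3121 E=15344640/7805621 G=7062528/2044255] → run E
t=21: vr[A=6144/3121 B=7266/3121 E=18540544/7805621 G=7062528/2044255] → run A
t=22: vr[B=7266/3121 E=18540544/7805621 G=7062528/2044255] → run B
t=23: vr[B=10387/3121 E=18540544/7805621 G=7062528/2044255] → run E
t=24: vr[B=10387/3121 E=21736448/7805621 G=7062528/2044255] → run E
t=25: vr[B=10387/3121 G=7062528/2044255] → run B
t=26: vr[G=7062528/2044255] → run G
t=27: vr[G=10258432/2044255] → run G
t=28: vr[G=13454336/2044255] → run G
t=29: vr[G=3330048/408851] → run G
t=30: (idle)
t=31: (idle)
t=32: (idle)
t=33: (idle)

context switches = 25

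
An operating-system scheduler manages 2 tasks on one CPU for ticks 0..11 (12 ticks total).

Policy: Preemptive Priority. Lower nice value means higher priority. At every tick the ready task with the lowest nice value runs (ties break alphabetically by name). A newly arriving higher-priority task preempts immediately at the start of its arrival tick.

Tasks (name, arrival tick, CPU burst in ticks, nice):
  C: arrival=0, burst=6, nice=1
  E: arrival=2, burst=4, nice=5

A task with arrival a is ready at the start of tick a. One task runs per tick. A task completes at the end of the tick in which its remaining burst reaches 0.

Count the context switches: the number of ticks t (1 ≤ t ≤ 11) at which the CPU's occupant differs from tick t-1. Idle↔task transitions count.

context switches = 2

t=0: ready={C} → run C
t=1: ready={C} → run C
t=2: ready={C,E} → run C
t=3: ready={C,E} → run C
t=4: ready={C,E} → run C
t=5: ready={C,E} → run C
t=6: ready={E} → run E
t=7: ready={E} → run E
t=8: ready={E} → run E
t=9: ready={E} → run E
t=10: (idle)
t=11: (idle)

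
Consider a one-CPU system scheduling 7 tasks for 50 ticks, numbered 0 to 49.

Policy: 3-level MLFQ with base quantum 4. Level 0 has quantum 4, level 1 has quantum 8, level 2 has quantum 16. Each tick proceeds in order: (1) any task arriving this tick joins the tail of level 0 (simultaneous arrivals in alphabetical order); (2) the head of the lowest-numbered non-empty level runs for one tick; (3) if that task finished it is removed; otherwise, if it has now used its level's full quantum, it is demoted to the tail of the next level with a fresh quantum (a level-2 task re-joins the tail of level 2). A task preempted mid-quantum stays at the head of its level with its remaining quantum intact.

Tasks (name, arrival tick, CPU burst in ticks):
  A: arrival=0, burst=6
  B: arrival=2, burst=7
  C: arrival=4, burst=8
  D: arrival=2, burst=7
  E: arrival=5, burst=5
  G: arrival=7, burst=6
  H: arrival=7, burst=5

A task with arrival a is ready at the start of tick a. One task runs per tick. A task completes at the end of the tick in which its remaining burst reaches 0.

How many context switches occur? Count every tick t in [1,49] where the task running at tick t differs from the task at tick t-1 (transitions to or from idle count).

t=0: L0/L1/L2 = A/-/- → run A
t=1: L0/L1/L2 = A/-/- → run A
t=2: L0/L1/L2 = ABD/-/- → run A
t=3: L0/L1/L2 = ABD/-/- → run A
t=4: L0/L1/L2 = BDC/A/- → run B
t=5: L0/L1/L2 = BDCE/A/- → run B
t=6: L0/L1/L2 = BDCE/A/- → run B
t=7: L0/L1/L2 = BDCEGH/A/- → run B
t=8: L0/L1/L2 = DCEGH/AB/- → run D
t=9: L0/L1/L2 = DCEGH/AB/- → run D
t=10: L0/L1/L2 = DCEGH/AB/- → run D
t=11: L0/L1/L2 = DCEGH/AB/- → run D
t=12: L0/L1/L2 = CEGH/ABD/- → run C
t=13: L0/L1/L2 = CEGH/ABD/- → run C
t=14: L0/L1/L2 = CEGH/ABD/- → run C
t=15: L0/L1/L2 = CEGH/ABD/- → run C
t=16: L0/L1/L2 = EGH/ABDC/- → run E
t=17: L0/L1/L2 = EGH/ABDC/- → run E
t=18: L0/L1/L2 = EGH/ABDC/- → run E
t=19: L0/L1/L2 = EGH/ABDC/- → run E
t=20: L0/L1/L2 = GH/ABDCE/- → run G
t=21: L0/L1/L2 = GH/ABDCE/- → run G
t=22: L0/L1/L2 = GH/ABDCE/- → run G
t=23: L0/L1/L2 = GH/ABDCE/- → run G
t=24: L0/L1/L2 = H/ABDCEG/- → run H
t=25: L0/L1/L2 = H/ABDCEG/- → run H
t=26: L0/L1/L2 = H/ABDCEG/- → run H
t=27: L0/L1/L2 = H/ABDCEG/- → run H
t=28: L0/L1/L2 = -/ABDCEGH/- → run A
t=29: L0/L1/L2 = -/ABDCEGH/- → run A
t=30: L0/L1/L2 = -/BDCEGH/- → run B
t=31: L0/L1/L2 = -/BDCEGH/- → run B
t=32: L0/L1/L2 = -/BDCEGH/- → run B
t=33: L0/L1/L2 = -/DCEGH/- → run D
t=34: L0/L1/L2 = -/DCEGH/- → run D
t=35: L0/L1/L2 = -/DCEGH/- → run D
t=36: L0/L1/L2 = -/CEGH/- → run C
t=37: L0/L1/L2 = -/CEGH/- → run C
t=38: L0/L1/L2 = -/CEGH/- → run C
t=39: L0/L1/L2 = -/CEGH/- → run C
t=40: L0/L1/L2 = -/EGH/- → run E
t=41: L0/L1/L2 = -/GH/- → run G
t=42: L0/L1/L2 = -/GH/- → run G
t=43: L0/L1/L2 = -/H/- → run H
t=44: (idle)
t=45: (idle)
t=46: (idle)
t=47: (idle)
t=48: (idle)
t=49: (idle)

context switches = 14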